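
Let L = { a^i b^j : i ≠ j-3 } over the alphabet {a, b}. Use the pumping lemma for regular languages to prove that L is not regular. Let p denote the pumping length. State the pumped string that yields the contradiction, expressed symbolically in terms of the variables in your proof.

a^{p+p!} b^{p+p!+3}

Assume L is regular. Let p be the pumping length given by the pumping lemma.
Choose w = a^p b^{p+p!+3}. Since p ≠ (p+p!+3)-3 = p+p!, w ∈ L; and |w| ≥ p.
By the pumping lemma, w = xyz with |xy| ≤ p and |y| ≥ 1.
Since the first p symbols of w are all a's and |xy| ≤ p, y lies entirely in the leading a-block: y = a^k for some k with 1 ≤ k ≤ p.
Since 1 ≤ k ≤ p, k divides p!; set t = 1 + p!/k. Then xy^t z has p + (p!/k)·k = p + p! copies of a. Now the a-count is p+p! and (b-count)-3 = (p+p!+3)-3 = p+p!, so i ≠ j-3 fails. So xy^t z = a^{p+p!} b^{p+p!+3} ∉ L.
Contradiction. Therefore L is not regular.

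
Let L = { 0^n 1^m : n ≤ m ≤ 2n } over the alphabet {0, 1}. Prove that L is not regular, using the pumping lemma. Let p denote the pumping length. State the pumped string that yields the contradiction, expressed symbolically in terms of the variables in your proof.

0^{p+k} 1^p

Assume L is regular; let p be its pumping constant.
Take w = 0^p 1^p ∈ L (since p ≤ p ≤ 2p), with |w| = 2p ≥ p.
The pumping lemma gives a decomposition w = xyz where |xy| ≤ p and y is nonempty.
Since the first p symbols of w are all 0's and |xy| ≤ p, y lies entirely in the leading 0-block: y = 0^k for some k with 1 ≤ k ≤ p.
Pump with i = 2: xy^2z = 0^{p+k} 1^p. Now n = p+k > p = m, so the condition n ≤ m fails. Thus xy^2z ∉ L.
This is a contradiction; hence L is not regular.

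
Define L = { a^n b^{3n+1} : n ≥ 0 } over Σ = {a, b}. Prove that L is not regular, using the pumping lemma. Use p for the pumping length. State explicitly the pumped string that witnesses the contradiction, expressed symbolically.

a^{p+k} b^{3p+1}

Toward a contradiction, assume L is regular with pumping length p.
Choose w = a^p b^{3p+1}, which is in L with |w| = 4p+1 ≥ p.
Write w = xyz as guaranteed by the lemma, with |xy| ≤ p and y is nonempty.
Because |xy| ≤ p and w begins with p copies of a, we have y = a^k with 1 ≤ k ≤ p.
Pump with i = 2: xy^2z = a^{p+k} b^{3p+1}. For this to lie in L we would need 3p+1 = 3(p+k)+1, which forces k = 0. But k ≥ 1, so xy^2z ∉ L.
Contradiction. Therefore L is not regular.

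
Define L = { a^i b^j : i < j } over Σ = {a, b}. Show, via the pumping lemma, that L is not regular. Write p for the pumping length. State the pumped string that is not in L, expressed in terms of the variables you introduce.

Suppose for contradiction that L is regular, and let p be the pumping length.
Choose w = a^p b^{p+1} ∈ L, with |w| = 2p+1 ≥ p.
By the pumping lemma, w = xyz with |xy| ≤ p and |y| > 0.
Because |xy| ≤ p and w begins with p copies of a, we have y = a^k with 1 ≤ k ≤ p.
Consider xy^2z = a^{p+k} b^{p+1}. Since k ≥ 1, the a-count p+k is at least p+1, so i < j fails; thus xy^2z ∉ L.
This is a contradiction; hence L is not regular.

a^{p+k} b^{p+1}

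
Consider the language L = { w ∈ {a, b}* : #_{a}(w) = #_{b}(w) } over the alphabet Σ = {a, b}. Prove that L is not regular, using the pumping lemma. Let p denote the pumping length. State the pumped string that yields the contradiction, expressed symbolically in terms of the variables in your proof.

Assume L is regular. Let p be the pumping length given by the pumping lemma.
Choose w = a^p b^p ∈ L with |w| = 2p ≥ p.
By the pumping lemma, w = xyz with |xy| ≤ p and y is nonempty.
Since the first p symbols of w are all a's and |xy| ≤ p, y lies entirely in the leading a-block: y = a^k for some k with 1 ≤ k ≤ p.
Pump with i = 2: xy^2z = a^{p+k} b^p has p+k occurrences of a but only p of b. Since k ≥ 1 the counts differ, so xy^2z ∉ L.
This is a contradiction; hence L is not regular.

a^{p+k} b^p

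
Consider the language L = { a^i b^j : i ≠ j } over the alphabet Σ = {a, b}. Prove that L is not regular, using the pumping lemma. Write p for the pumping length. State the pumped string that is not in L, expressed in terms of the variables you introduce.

a^{p+p!} b^{p+p!}

Suppose for contradiction that L is regular, and let p be the pumping length.
Choose w = a^p b^{p+p!}. Since p ≠ p+p!, w ∈ L; and |w| ≥ p.
The pumping lemma gives a decomposition w = xyz where |xy| ≤ p and |y| ≥ 1.
Because |xy| ≤ p and w begins with p copies of a, we have y = a^k with 1 ≤ k ≤ p.
Since 1 ≤ k ≤ p, k divides p!; set t = 1 + p!/k. Then xy^t z has p + (p!/k)·k = p + p! copies of a. Now the a-count equals the b-count, so i ≠ j fails. So xy^t z = a^{p+p!} b^{p+p!} ∉ L.
This contradicts the pumping lemma, so L is not regular.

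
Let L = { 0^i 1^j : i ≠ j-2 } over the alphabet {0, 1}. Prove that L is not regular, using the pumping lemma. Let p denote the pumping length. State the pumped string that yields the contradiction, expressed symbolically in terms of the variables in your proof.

0^{p+p!} 1^{p+p!+2}

Toward a contradiction, assume L is regular with pumping length p.
Choose w = 0^p 1^{p+p!+2}. Since p ≠ (p+p!+2)-2 = p+p!, w ∈ L; and |w| ≥ p.
The pumping lemma gives a decomposition w = xyz where |xy| ≤ p and |y| ≥ 1.
The first p characters of w are 0's, so xy (and hence y) consists only of 0's. Write y = 0^k, 1 ≤ k ≤ p.
Since 1 ≤ k ≤ p, k divides p!; set t = 1 + p!/k. Then xy^t z has p + (p!/k)·k = p + p! copies of 0. Now the 0-count is p+p! and (1-count)-2 = (p+p!+2)-2 = p+p!, so i ≠ j-2 fails. So xy^t z = 0^{p+p!} 1^{p+p!+2} ∉ L.
This contradicts the pumping lemma, so L is not regular.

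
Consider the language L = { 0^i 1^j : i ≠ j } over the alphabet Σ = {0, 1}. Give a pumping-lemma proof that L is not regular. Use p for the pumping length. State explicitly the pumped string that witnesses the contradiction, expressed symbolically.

Suppose for contradiction that L is regular, and let p be the pumping length.
Choose w = 0^p 1^{p+p!}. Since p ≠ p+p!, w ∈ L; and |w| ≥ p.
Write w = xyz as guaranteed by the lemma, with |xy| ≤ p and |y| > 0.
Because |xy| ≤ p and w begins with p copies of 0, we have y = 0^k with 1 ≤ k ≤ p.
Since 1 ≤ k ≤ p, k divides p!; set t = 1 + p!/k. Then xy^t z has p + (p!/k)·k = p + p! copies of 0. Now the 0-count equals the 1-count, so i ≠ j fails. So xy^t z = 0^{p+p!} 1^{p+p!} ∉ L.
This is a contradiction; hence L is not regular.

0^{p+p!} 1^{p+p!}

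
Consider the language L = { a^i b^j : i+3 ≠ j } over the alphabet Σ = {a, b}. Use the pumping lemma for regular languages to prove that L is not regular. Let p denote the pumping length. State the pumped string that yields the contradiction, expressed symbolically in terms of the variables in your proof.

Suppose for contradiction that L is regular, and let p be the pumping length.
Choose w = a^p b^{p+p!+3}. Since p ≠ (p+p!+3)-3 = p+p!, w ∈ L; and |w| ≥ p.
Write w = xyz as guaranteed by the lemma, with |xy| ≤ p and |y| > 0.
Because |xy| ≤ p and w begins with p copies of a, we have y = a^k with 1 ≤ k ≤ p.
Since 1 ≤ k ≤ p, k divides p!; set t = 1 + p!/k. Then xy^t z has p + (p!/k)·k = p + p! copies of a. Now the a-count is p+p! and (b-count)-3 = (p+p!+3)-3 = p+p!, so i+3 ≠ j fails. So xy^t z = a^{p+p!} b^{p+p!+3} ∉ L.
This contradicts the pumping lemma, so L is not regular.

a^{p+p!} b^{p+p!+3}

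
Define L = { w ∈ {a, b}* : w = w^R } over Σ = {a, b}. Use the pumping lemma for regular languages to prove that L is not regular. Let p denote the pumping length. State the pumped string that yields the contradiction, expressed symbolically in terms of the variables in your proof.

a^{p+k} b a^p

Assume L is regular. Let p be the pumping length given by the pumping lemma.
Take w = a^p b a^p, a palindrome of length 2p+1 ≥ p.
The pumping lemma gives a decomposition w = xyz where |xy| ≤ p and |y| ≥ 1.
Since the first p symbols of w are all a's and |xy| ≤ p, y lies entirely in the leading a-block: y = a^k for some k with 1 ≤ k ≤ p.
Pump with i = 2: xy^2z = a^{p+k} b a^p. Its reverse is a^p b a^{p+k}, which differs from xy^2z since k ≥ 1. So xy^2z is not a palindrome and xy^2z ∉ L.
This is a contradiction; hence L is not regular.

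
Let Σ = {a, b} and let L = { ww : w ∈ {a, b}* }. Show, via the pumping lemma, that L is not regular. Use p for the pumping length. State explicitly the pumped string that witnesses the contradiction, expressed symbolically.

Toward a contradiction, assume L is regular with pumping length p.
Take w = a^p b^p a^p b^p = uu where u = a^pb^p; then w ∈ L and |w| = 4p ≥ p.
Write w = xyz as guaranteed by the lemma, with |xy| ≤ p and |y| ≥ 1.
The first p characters of w are a's, so xy (and hence y) consists only of a's. Write y = a^k, 1 ≤ k ≤ p.
Pump with i = 2: xy^2z = a^{p+k} b^p a^p b^p, of length 4p+k. Suppose this equals vv. The string starts with a and ends with b, so v does too; thus the boundary between the two copies of v is a b→a transition. There is exactly one such transition, at position 2p+k, so |v| = 2p+k and |vv| = 4p+2k ≠ 4p+k since k ≥ 1. So xy^2z ∉ L.
This contradicts the pumping lemma, so L is not regular.

a^{p+k} b^p a^p b^p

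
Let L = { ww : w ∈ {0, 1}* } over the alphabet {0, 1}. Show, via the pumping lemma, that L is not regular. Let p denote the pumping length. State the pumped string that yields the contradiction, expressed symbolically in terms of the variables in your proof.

Toward a contradiction, assume L is regular with pumping length p.
Take w = 0^p 1^p 0^p 1^p = uu where u = 0^p1^p; then w ∈ L and |w| = 4p ≥ p.
By the pumping lemma, w = xyz with |xy| ≤ p and y is nonempty.
The first p characters of w are 0's, so xy (and hence y) consists only of 0's. Write y = 0^k, 1 ≤ k ≤ p.
Pump with i = 2: xy^2z = 0^{p+k} 1^p 0^p 1^p, of length 4p+k. Suppose this equals vv. The string starts with 0 and ends with 1, so v does too; thus the boundary between the two copies of v is a 1→0 transition. There is exactly one such transition, at position 2p+k, so |v| = 2p+k and |vv| = 4p+2k ≠ 4p+k since k ≥ 1. So xy^2z ∉ L.
This contradicts the pumping lemma, so L is not regular.

0^{p+k} 1^p 0^p 1^p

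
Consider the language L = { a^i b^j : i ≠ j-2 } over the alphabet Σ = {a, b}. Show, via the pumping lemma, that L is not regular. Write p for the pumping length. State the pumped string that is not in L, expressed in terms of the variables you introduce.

Assume L is regular. Let p be the pumping length given by the pumping lemma.
Choose w = a^p b^{p+p!+2}. Since p ≠ (p+p!+2)-2 = p+p!, w ∈ L; and |w| ≥ p.
Write w = xyz as guaranteed by the lemma, with |xy| ≤ p and |y| ≥ 1.
Since the first p symbols of w are all a's and |xy| ≤ p, y lies entirely in the leading a-block: y = a^k for some k with 1 ≤ k ≤ p.
Since 1 ≤ k ≤ p, k divides p!; set t = 1 + p!/k. Then xy^t z has p + (p!/k)·k = p + p! copies of a. Now the a-count is p+p! and (b-count)-2 = (p+p!+2)-2 = p+p!, so i ≠ j-2 fails. So xy^t z = a^{p+p!} b^{p+p!+2} ∉ L.
This is a contradiction; hence L is not regular.

a^{p+p!} b^{p+p!+2}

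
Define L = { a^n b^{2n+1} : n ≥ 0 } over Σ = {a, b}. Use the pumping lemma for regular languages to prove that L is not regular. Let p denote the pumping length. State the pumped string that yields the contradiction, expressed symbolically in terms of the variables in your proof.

Toward a contradiction, assume L is regular with pumping length p.
Choose w = a^p b^{2p+1}, which is in L with |w| = 3p+1 ≥ p.
The pumping lemma gives a decomposition w = xyz where |xy| ≤ p and |y| > 0.
Since the first p symbols of w are all a's and |xy| ≤ p, y lies entirely in the leading a-block: y = a^k for some k with 1 ≤ k ≤ p.
Pump with i = 2: xy^2z = a^{p+k} b^{2p+1}. For this to lie in L we would need 2p+1 = 2(p+k)+1, which forces k = 0. But k ≥ 1, so xy^2z ∉ L.
This is a contradiction; hence L is not regular.

a^{p+k} b^{2p+1}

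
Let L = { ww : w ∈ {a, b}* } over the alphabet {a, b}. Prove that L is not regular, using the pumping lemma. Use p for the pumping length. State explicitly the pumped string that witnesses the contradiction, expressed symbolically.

Assume L is regular; let p be its pumping constant.
Take w = a^p b^p a^p b^p = uu where u = a^pb^p; then w ∈ L and |w| = 4p ≥ p.
By the pumping lemma, w = xyz with |xy| ≤ p and |y| ≥ 1.
The first p characters of w are a's, so xy (and hence y) consists only of a's. Write y = a^k, 1 ≤ k ≤ p.
Pump with i = 2: xy^2z = a^{p+k} b^p a^p b^p, of length 4p+k. Suppose this equals vv. The string starts with a and ends with b, so v does too; thus the boundary between the two copies of v is a b→a transition. There is exactly one such transition, at position 2p+k, so |v| = 2p+k and |vv| = 4p+2k ≠ 4p+k since k ≥ 1. So xy^2z ∉ L.
Contradiction. Therefore L is not regular.

a^{p+k} b^p a^p b^p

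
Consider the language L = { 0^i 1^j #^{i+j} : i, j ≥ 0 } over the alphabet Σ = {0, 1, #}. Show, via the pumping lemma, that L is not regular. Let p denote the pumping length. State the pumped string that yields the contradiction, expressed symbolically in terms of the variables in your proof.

Assume L is regular. Let p be the pumping length given by the pumping lemma.
Take w = 0^p 1^p #^{2p} ∈ L (with i=j=p, i+j=2p), |w| = 4p ≥ p.
By the pumping lemma, w = xyz with |xy| ≤ p and |y| > 0.
Because |xy| ≤ p and w begins with p copies of 0, we have y = 0^k with 1 ≤ k ≤ p.
Consider xy^2z = 0^{p+k} 1^p #^{2p}. Now the 0- and 1-counts sum to 2p+k, but the #-count is 2p ≠ 2p+k. So xy^2z ∉ L.
Contradiction. Therefore L is not regular.

0^{p+k} 1^p #^{2p}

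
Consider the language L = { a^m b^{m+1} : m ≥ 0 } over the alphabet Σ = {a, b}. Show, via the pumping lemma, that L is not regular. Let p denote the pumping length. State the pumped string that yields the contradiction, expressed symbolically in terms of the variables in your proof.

Suppose for contradiction that L is regular, and let p be the pumping length.
Choose w = a^p b^{p+1}, which is in L with |w| = 2p+1 ≥ p.
Write w = xyz as guaranteed by the lemma, with |xy| ≤ p and |y| ≥ 1.
Since the first p symbols of w are all a's and |xy| ≤ p, y lies entirely in the leading a-block: y = a^k for some k with 1 ≤ k ≤ p.
Pump with i = 2: xy^2z = a^{p+k} b^{p+1}. For this to lie in L we would need p+1 = (p+k)+1, which forces k = 0. But k ≥ 1, so xy^2z ∉ L.
This contradicts the pumping lemma, so L is not regular.

a^{p+k} b^{p+1}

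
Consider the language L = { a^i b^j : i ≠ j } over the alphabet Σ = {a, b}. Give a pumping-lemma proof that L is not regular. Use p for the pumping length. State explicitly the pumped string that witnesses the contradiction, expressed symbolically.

a^{p+p!} b^{p+p!}

Assume L is regular; let p be its pumping constant.
Choose w = a^p b^{p+p!}. Since p ≠ p+p!, w ∈ L; and |w| ≥ p.
Write w = xyz as guaranteed by the lemma, with |xy| ≤ p and |y| > 0.
The first p characters of w are a's, so xy (and hence y) consists only of a's. Write y = a^k, 1 ≤ k ≤ p.
Since 1 ≤ k ≤ p, k divides p!; set t = 1 + p!/k. Then xy^t z has p + (p!/k)·k = p + p! copies of a. Now the a-count equals the b-count, so i ≠ j fails. So xy^t z = a^{p+p!} b^{p+p!} ∉ L.
Contradiction. Therefore L is not regular.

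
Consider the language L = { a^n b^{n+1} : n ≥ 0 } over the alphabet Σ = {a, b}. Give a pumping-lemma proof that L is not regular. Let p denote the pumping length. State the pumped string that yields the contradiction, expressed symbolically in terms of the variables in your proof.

Assume L is regular; let p be its pumping constant.
Choose w = a^p b^{p+1}, which is in L with |w| = 2p+1 ≥ p.
By the pumping lemma, w = xyz with |xy| ≤ p and |y| > 0.
Since the first p symbols of w are all a's and |xy| ≤ p, y lies entirely in the leading a-block: y = a^k for some k with 1 ≤ k ≤ p.
Pump with i = 2: xy^2z = a^{p+k} b^{p+1}. For this to lie in L we would need p+1 = (p+k)+1, which forces k = 0. But k ≥ 1, so xy^2z ∉ L.
Contradiction. Therefore L is not regular.

a^{p+k} b^{p+1}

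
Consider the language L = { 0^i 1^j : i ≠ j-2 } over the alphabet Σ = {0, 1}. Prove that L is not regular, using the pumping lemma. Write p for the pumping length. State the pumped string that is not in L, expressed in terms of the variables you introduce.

0^{p+p!} 1^{p+p!+2}

Assume L is regular. Let p be the pumping length given by the pumping lemma.
Choose w = 0^p 1^{p+p!+2}. Since p ≠ (p+p!+2)-2 = p+p!, w ∈ L; and |w| ≥ p.
Write w = xyz as guaranteed by the lemma, with |xy| ≤ p and |y| > 0.
Because |xy| ≤ p and w begins with p copies of 0, we have y = 0^k with 1 ≤ k ≤ p.
Since 1 ≤ k ≤ p, k divides p!; set t = 1 + p!/k. Then xy^t z has p + (p!/k)·k = p + p! copies of 0. Now the 0-count is p+p! and (1-count)-2 = (p+p!+2)-2 = p+p!, so i ≠ j-2 fails. So xy^t z = 0^{p+p!} 1^{p+p!+2} ∉ L.
This contradicts the pumping lemma, so L is not regular.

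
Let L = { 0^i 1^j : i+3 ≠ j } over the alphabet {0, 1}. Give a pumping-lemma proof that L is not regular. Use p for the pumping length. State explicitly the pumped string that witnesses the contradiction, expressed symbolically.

Assume L is regular; let p be its pumping constant.
Choose w = 0^p 1^{p+p!+3}. Since p ≠ (p+p!+3)-3 = p+p!, w ∈ L; and |w| ≥ p.
Write w = xyz as guaranteed by the lemma, with |xy| ≤ p and y is nonempty.
Because |xy| ≤ p and w begins with p copies of 0, we have y = 0^k with 1 ≤ k ≤ p.
Since 1 ≤ k ≤ p, k divides p!; set t = 1 + p!/k. Then xy^t z has p + (p!/k)·k = p + p! copies of 0. Now the 0-count is p+p! and (1-count)-3 = (p+p!+3)-3 = p+p!, so i+3 ≠ j fails. So xy^t z = 0^{p+p!} 1^{p+p!+3} ∉ L.
Contradiction. Therefore L is not regular.

0^{p+p!} 1^{p+p!+3}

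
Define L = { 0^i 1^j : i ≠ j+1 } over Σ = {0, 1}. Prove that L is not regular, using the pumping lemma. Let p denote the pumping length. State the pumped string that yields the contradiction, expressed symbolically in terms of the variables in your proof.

Suppose for contradiction that L is regular, and let p be the pumping length.
Choose w = 0^p 1^{p+p!-1}. Since p ≠ (p+p!-1)+1 = p+p!, w ∈ L; and |w| ≥ p.
By the pumping lemma, w = xyz with |xy| ≤ p and y is nonempty.
The first p characters of w are 0's, so xy (and hence y) consists only of 0's. Write y = 0^k, 1 ≤ k ≤ p.
Since 1 ≤ k ≤ p, k divides p!; set t = 1 + p!/k. Then xy^t z has p + (p!/k)·k = p + p! copies of 0. Now the 0-count is p+p! and (1-count)+1 = (p+p!-1)+1 = p+p!, so i ≠ j+1 fails. So xy^t z = 0^{p+p!} 1^{p+p!-1} ∉ L.
This contradicts the pumping lemma, so L is not regular.

0^{p+p!} 1^{p+p!-1}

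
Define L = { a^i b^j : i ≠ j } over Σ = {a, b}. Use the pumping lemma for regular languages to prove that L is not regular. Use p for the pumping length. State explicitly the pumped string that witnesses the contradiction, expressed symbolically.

a^{p+p!} b^{p+p!}

Toward a contradiction, assume L is regular with pumping length p.
Choose w = a^p b^{p+p!}. Since p ≠ p+p!, w ∈ L; and |w| ≥ p.
The pumping lemma gives a decomposition w = xyz where |xy| ≤ p and |y| > 0.
The first p characters of w are a's, so xy (and hence y) consists only of a's. Write y = a^k, 1 ≤ k ≤ p.
Since 1 ≤ k ≤ p, k divides p!; set t = 1 + p!/k. Then xy^t z has p + (p!/k)·k = p + p! copies of a. Now the a-count equals the b-count, so i ≠ j fails. So xy^t z = a^{p+p!} b^{p+p!} ∉ L.
This is a contradiction; hence L is not regular.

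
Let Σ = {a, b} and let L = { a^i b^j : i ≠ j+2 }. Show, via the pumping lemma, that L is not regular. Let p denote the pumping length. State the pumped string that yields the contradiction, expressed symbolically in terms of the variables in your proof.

Toward a contradiction, assume L is regular with pumping length p.
Choose w = a^p b^{p+p!-2}. Since p ≠ (p+p!-2)+2 = p+p!, w ∈ L; and |w| ≥ p.
By the pumping lemma, w = xyz with |xy| ≤ p and |y| ≥ 1.
The first p characters of w are a's, so xy (and hence y) consists only of a's. Write y = a^k, 1 ≤ k ≤ p.
Since 1 ≤ k ≤ p, k divides p!; set t = 1 + p!/k. Then xy^t z has p + (p!/k)·k = p + p! copies of a. Now the a-count is p+p! and (b-count)+2 = (p+p!-2)+2 = p+p!, so i ≠ j+2 fails. So xy^t z = a^{p+p!} b^{p+p!-2} ∉ L.
This is a contradiction; hence L is not regular.

a^{p+p!} b^{p+p!-2}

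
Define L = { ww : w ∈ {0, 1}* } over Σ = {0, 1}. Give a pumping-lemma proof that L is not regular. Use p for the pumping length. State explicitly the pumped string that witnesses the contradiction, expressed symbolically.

0^{p+k} 1^p 0^p 1^p

Toward a contradiction, assume L is regular with pumping length p.
Take w = 0^p 1^p 0^p 1^p = uu where u = 0^p1^p; then w ∈ L and |w| = 4p ≥ p.
By the pumping lemma, w = xyz with |xy| ≤ p and |y| > 0.
Because |xy| ≤ p and w begins with p copies of 0, we have y = 0^k with 1 ≤ k ≤ p.
Pump with i = 2: xy^2z = 0^{p+k} 1^p 0^p 1^p, of length 4p+k. Suppose this equals vv. The string starts with 0 and ends with 1, so v does too; thus the boundary between the two copies of v is a 1→0 transition. There is exactly one such transition, at position 2p+k, so |v| = 2p+k and |vv| = 4p+2k ≠ 4p+k since k ≥ 1. So xy^2z ∉ L.
This is a contradiction; hence L is not regular.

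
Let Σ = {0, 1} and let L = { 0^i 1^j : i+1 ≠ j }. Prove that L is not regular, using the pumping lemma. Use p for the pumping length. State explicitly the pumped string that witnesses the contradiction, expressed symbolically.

0^{p+p!} 1^{p+p!+1}

Assume L is regular; let p be its pumping constant.
Choose w = 0^p 1^{p+p!+1}. Since p ≠ (p+p!+1)-1 = p+p!, w ∈ L; and |w| ≥ p.
By the pumping lemma, w = xyz with |xy| ≤ p and y is nonempty.
The first p characters of w are 0's, so xy (and hence y) consists only of 0's. Write y = 0^k, 1 ≤ k ≤ p.
Since 1 ≤ k ≤ p, k divides p!; set t = 1 + p!/k. Then xy^t z has p + (p!/k)·k = p + p! copies of 0. Now the 0-count is p+p! and (1-count)-1 = (p+p!+1)-1 = p+p!, so i+1 ≠ j fails. So xy^t z = 0^{p+p!} 1^{p+p!+1} ∉ L.
Contradiction. Therefore L is not regular.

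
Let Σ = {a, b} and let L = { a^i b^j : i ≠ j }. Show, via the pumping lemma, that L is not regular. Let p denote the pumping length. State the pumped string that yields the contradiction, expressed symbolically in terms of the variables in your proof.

Assume L is regular; let p be its pumping constant.
Choose w = a^p b^{p+p!}. Since p ≠ p+p!, w ∈ L; and |w| ≥ p.
By the pumping lemma, w = xyz with |xy| ≤ p and |y| > 0.
Because |xy| ≤ p and w begins with p copies of a, we have y = a^k with 1 ≤ k ≤ p.
Since 1 ≤ k ≤ p, k divides p!; set t = 1 + p!/k. Then xy^t z has p + (p!/k)·k = p + p! copies of a. Now the a-count equals the b-count, so i ≠ j fails. So xy^t z = a^{p+p!} b^{p+p!} ∉ L.
Contradiction. Therefore L is not regular.

a^{p+p!} b^{p+p!}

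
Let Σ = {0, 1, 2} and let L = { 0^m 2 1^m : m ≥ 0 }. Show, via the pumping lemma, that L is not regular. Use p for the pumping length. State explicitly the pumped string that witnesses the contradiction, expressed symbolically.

Assume L is regular. Let p be the pumping length given by the pumping lemma.
Take w = 0^p 2 1^p ∈ L with |w| = 2p+1 ≥ p.
The pumping lemma gives a decomposition w = xyz where |xy| ≤ p and |y| ≥ 1.
Because |xy| ≤ p and w begins with p copies of 0, we have y = 0^k with 1 ≤ k ≤ p.
Pump with i = 2: xy^2z = 0^{p+k} 2 1^p, which would require p+k = p. But k ≥ 1, so xy^2z ∉ L.
Contradiction. Therefore L is not regular.

0^{p+k} 2 1^p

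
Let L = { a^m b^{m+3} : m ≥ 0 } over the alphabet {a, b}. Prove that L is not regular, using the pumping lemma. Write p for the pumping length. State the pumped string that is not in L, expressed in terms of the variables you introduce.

Assume L is regular; let p be its pumping constant.
Take w = a^p b^{p+3}. Then w ∈ L and |w| = 2p+3 ≥ p.
Write w = xyz as guaranteed by the lemma, with |xy| ≤ p and |y| > 0.
Since the first p symbols of w are all a's and |xy| ≤ p, y lies entirely in the leading a-block: y = a^k for some k with 1 ≤ k ≤ p.
Pump with i = 2: xy^2z = a^{p+k} b^{p+3}. For this to lie in L we would need p+3 = (p+k)+3, which forces k = 0. But k ≥ 1, so xy^2z ∉ L.
This is a contradiction; hence L is not regular.

a^{p+k} b^{p+3}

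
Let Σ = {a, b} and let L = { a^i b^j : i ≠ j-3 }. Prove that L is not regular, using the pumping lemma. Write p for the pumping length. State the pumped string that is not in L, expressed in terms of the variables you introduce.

Assume L is regular; let p be its pumping constant.
Choose w = a^p b^{p+p!+3}. Since p ≠ (p+p!+3)-3 = p+p!, w ∈ L; and |w| ≥ p.
Write w = xyz as guaranteed by the lemma, with |xy| ≤ p and y is nonempty.
Because |xy| ≤ p and w begins with p copies of a, we have y = a^k with 1 ≤ k ≤ p.
Since 1 ≤ k ≤ p, k divides p!; set t = 1 + p!/k. Then xy^t z has p + (p!/k)·k = p + p! copies of a. Now the a-count is p+p! and (b-count)-3 = (p+p!+3)-3 = p+p!, so i ≠ j-3 fails. So xy^t z = a^{p+p!} b^{p+p!+3} ∉ L.
Contradiction. Therefore L is not regular.

a^{p+p!} b^{p+p!+3}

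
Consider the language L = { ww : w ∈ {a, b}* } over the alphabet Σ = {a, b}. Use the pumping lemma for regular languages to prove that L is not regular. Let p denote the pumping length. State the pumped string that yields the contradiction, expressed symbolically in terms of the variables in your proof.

a^{p+k} b^p a^p b^p

Toward a contradiction, assume L is regular with pumping length p.
Take w = a^p b^p a^p b^p = uu where u = a^pb^p; then w ∈ L and |w| = 4p ≥ p.
Write w = xyz as guaranteed by the lemma, with |xy| ≤ p and |y| ≥ 1.
Because |xy| ≤ p and w begins with p copies of a, we have y = a^k with 1 ≤ k ≤ p.
Pump with i = 2: xy^2z = a^{p+k} b^p a^p b^p, of length 4p+k. Suppose this equals vv. The string starts with a and ends with b, so v does too; thus the boundary between the two copies of v is a b→a transition. There is exactly one such transition, at position 2p+k, so |v| = 2p+k and |vv| = 4p+2k ≠ 4p+k since k ≥ 1. So xy^2z ∉ L.
Contradiction. Therefore L is not regular.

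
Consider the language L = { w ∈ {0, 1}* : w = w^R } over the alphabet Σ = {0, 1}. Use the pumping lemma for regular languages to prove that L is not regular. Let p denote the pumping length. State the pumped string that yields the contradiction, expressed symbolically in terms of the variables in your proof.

0^{p+k} 1 0^p

Assume L is regular; let p be its pumping constant.
Take w = 0^p 1 0^p, a palindrome of length 2p+1 ≥ p.
Write w = xyz as guaranteed by the lemma, with |xy| ≤ p and |y| > 0.
The first p characters of w are 0's, so xy (and hence y) consists only of 0's. Write y = 0^k, 1 ≤ k ≤ p.
Pump with i = 2: xy^2z = 0^{p+k} 1 0^p. Its reverse is 0^p 1 0^{p+k}, which differs from xy^2z since k ≥ 1. So xy^2z is not a palindrome and xy^2z ∉ L.
This contradicts the pumping lemma, so L is not regular.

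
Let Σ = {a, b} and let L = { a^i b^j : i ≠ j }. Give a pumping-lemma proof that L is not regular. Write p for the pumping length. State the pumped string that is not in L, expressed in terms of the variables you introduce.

Assume L is regular; let p be its pumping constant.
Choose w = a^p b^{p+p!}. Since p ≠ p+p!, w ∈ L; and |w| ≥ p.
The pumping lemma gives a decomposition w = xyz where |xy| ≤ p and y is nonempty.
The first p characters of w are a's, so xy (and hence y) consists only of a's. Write y = a^k, 1 ≤ k ≤ p.
Since 1 ≤ k ≤ p, k divides p!; set t = 1 + p!/k. Then xy^t z has p + (p!/k)·k = p + p! copies of a. Now the a-count equals the b-count, so i ≠ j fails. So xy^t z = a^{p+p!} b^{p+p!} ∉ L.
This is a contradiction; hence L is not regular.

a^{p+p!} b^{p+p!}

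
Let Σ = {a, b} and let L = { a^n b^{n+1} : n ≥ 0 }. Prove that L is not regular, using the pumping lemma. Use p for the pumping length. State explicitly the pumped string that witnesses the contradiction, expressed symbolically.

a^{p+k} b^{p+1}

Toward a contradiction, assume L is regular with pumping length p.
Take w = a^p b^{p+1}. Then w ∈ L and |w| = 2p+1 ≥ p.
By the pumping lemma, w = xyz with |xy| ≤ p and |y| > 0.
Since the first p symbols of w are all a's and |xy| ≤ p, y lies entirely in the leading a-block: y = a^k for some k with 1 ≤ k ≤ p.
Pump with i = 2: xy^2z = a^{p+k} b^{p+1}. For this to lie in L we would need p+1 = (p+k)+1, which forces k = 0. But k ≥ 1, so xy^2z ∉ L.
Contradiction. Therefore L is not regular.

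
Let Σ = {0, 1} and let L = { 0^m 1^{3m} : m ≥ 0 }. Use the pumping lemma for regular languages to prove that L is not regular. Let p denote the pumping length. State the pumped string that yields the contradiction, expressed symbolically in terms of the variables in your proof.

0^{p+k} 1^{3p}

Assume L is regular. Let p be the pumping length given by the pumping lemma.
Choose w = 0^p 1^{3p}, which is in L with |w| = 4p ≥ p.
Write w = xyz as guaranteed by the lemma, with |xy| ≤ p and y is nonempty.
Because |xy| ≤ p and w begins with p copies of 0, we have y = 0^k with 1 ≤ k ≤ p.
Pump with i = 2: xy^2z = 0^{p+k} 1^{3p}. For this to lie in L we would need 3p = 3(p+k), which forces k = 0. But k ≥ 1, so xy^2z ∉ L.
Contradiction. Therefore L is not regular.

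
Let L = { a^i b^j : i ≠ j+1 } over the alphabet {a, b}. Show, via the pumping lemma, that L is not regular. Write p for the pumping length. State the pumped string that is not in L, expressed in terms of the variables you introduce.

Assume L is regular. Let p be the pumping length given by the pumping lemma.
Choose w = a^p b^{p+p!-1}. Since p ≠ (p+p!-1)+1 = p+p!, w ∈ L; and |w| ≥ p.
By the pumping lemma, w = xyz with |xy| ≤ p and y is nonempty.
The first p characters of w are a's, so xy (and hence y) consists only of a's. Write y = a^k, 1 ≤ k ≤ p.
Since 1 ≤ k ≤ p, k divides p!; set t = 1 + p!/k. Then xy^t z has p + (p!/k)·k = p + p! copies of a. Now the a-count is p+p! and (b-count)+1 = (p+p!-1)+1 = p+p!, so i ≠ j+1 fails. So xy^t z = a^{p+p!} b^{p+p!-1} ∉ L.
This contradicts the pumping lemma, so L is not regular.

a^{p+p!} b^{p+p!-1}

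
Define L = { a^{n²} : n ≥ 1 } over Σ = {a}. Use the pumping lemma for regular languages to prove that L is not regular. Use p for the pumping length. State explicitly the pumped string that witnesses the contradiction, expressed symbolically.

a^{p²+k}

Assume L is regular; let p be its pumping constant.
Take w = a^{p²} ∈ L with |w| = p² ≥ p.
Write w = xyz as guaranteed by the lemma, with |xy| ≤ p and |y| > 0.
Then y = a^k for some k with 1 ≤ k ≤ p.
Pump with i = 2: xy^2z = a^{p²+k}. Since 1 ≤ k ≤ p, p² < p²+k ≤ p²+p < (p+1)², so p²+k lies strictly between consecutive squares and is not a perfect square. So xy^2z ∉ L.
Contradiction. Therefore L is not regular.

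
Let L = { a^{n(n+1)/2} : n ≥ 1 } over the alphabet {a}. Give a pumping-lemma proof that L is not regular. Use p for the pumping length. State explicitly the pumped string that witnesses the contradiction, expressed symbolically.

Suppose for contradiction that L is regular, and let p be the pumping length.
Take w = a^{p(p+1)/2} ∈ L with |w| = p(p+1)/2 ≥ p.
By the pumping lemma, w = xyz with |xy| ≤ p and |y| > 0.
Then y = a^k for some k with 1 ≤ k ≤ p.
Pump with i = 2: xy^2z = a^{p(p+1)/2+k}. Since 1 ≤ k ≤ p, p(p+1)/2 < p(p+1)/2+k ≤ p(p+1)/2+p < (p+1)(p+2)/2, so p(p+1)/2+k is strictly between consecutive triangular numbers. So xy^2z ∉ L.
This is a contradiction; hence L is not regular.

a^{p(p+1)/2+k}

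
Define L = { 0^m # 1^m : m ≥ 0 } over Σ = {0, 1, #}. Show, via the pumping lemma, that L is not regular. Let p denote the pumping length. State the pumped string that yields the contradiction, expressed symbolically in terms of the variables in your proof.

Assume L is regular. Let p be the pumping length given by the pumping lemma.
Take w = 0^p # 1^p ∈ L with |w| = 2p+1 ≥ p.
The pumping lemma gives a decomposition w = xyz where |xy| ≤ p and |y| ≥ 1.
Since the first p symbols of w are all 0's and |xy| ≤ p, y lies entirely in the leading 0-block: y = 0^k for some k with 1 ≤ k ≤ p.
Pump with i = 2: xy^2z = 0^{p+k} # 1^p, which would require p+k = p. But k ≥ 1, so xy^2z ∉ L.
This contradicts the pumping lemma, so L is not regular.

0^{p+k} # 1^p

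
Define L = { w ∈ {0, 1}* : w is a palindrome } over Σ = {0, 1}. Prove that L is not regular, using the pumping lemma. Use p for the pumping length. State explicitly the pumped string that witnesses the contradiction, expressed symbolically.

0^{p+k} 1 0^p

Suppose for contradiction that L is regular, and let p be the pumping length.
Take w = 0^p 1 0^p, a palindrome of length 2p+1 ≥ p.
The pumping lemma gives a decomposition w = xyz where |xy| ≤ p and y is nonempty.
Because |xy| ≤ p and w begins with p copies of 0, we have y = 0^k with 1 ≤ k ≤ p.
Pump with i = 2: xy^2z = 0^{p+k} 1 0^p. Its reverse is 0^p 1 0^{p+k}, which differs from xy^2z since k ≥ 1. So xy^2z is not a palindrome and xy^2z ∉ L.
Contradiction. Therefore L is not regular.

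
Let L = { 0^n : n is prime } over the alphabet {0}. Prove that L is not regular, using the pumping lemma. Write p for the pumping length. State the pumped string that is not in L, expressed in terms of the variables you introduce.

0^{q(1+k)}

Assume L is regular. Let p be the pumping length given by the pumping lemma.
Let q be a prime with q ≥ p+2 (infinitely many primes exist), and take w = 0^q ∈ L with |w| = q ≥ p.
Write w = xyz as guaranteed by the lemma, with |xy| ≤ p and |y| > 0.
Then y = 0^k for some k with 1 ≤ k ≤ p.
Since 1 ≤ k ≤ p, |xz| = q-k. Pump with i = q+1: |xy^{q+1}z| = (q-k)+(q+1)k = q+qk = q(1+k), which is composite (both factors ≥ 2). So xy^{q+1}z = 0^{q(1+k)} ∉ L.
This contradicts the pumping lemma, so L is not regular.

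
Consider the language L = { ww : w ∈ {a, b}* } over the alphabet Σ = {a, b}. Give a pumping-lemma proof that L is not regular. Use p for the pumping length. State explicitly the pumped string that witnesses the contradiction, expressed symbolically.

a^{p+k} b^p a^p b^p

Assume L is regular; let p be its pumping constant.
Take w = a^p b^p a^p b^p = uu where u = a^pb^p; then w ∈ L and |w| = 4p ≥ p.
Write w = xyz as guaranteed by the lemma, with |xy| ≤ p and |y| > 0.
The first p characters of w are a's, so xy (and hence y) consists only of a's. Write y = a^k, 1 ≤ k ≤ p.
Pump with i = 2: xy^2z = a^{p+k} b^p a^p b^p, of length 4p+k. Suppose this equals vv. The string starts with a and ends with b, so v does too; thus the boundary between the two copies of v is a b→a transition. There is exactly one such transition, at position 2p+k, so |v| = 2p+k and |vv| = 4p+2k ≠ 4p+k since k ≥ 1. So xy^2z ∉ L.
This contradicts the pumping lemma, so L is not regular.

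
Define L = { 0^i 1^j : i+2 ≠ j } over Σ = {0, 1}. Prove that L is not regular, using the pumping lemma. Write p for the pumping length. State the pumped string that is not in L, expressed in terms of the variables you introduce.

0^{p+p!} 1^{p+p!+2}

Assume L is regular; let p be its pumping constant.
Choose w = 0^p 1^{p+p!+2}. Since p ≠ (p+p!+2)-2 = p+p!, w ∈ L; and |w| ≥ p.
The pumping lemma gives a decomposition w = xyz where |xy| ≤ p and |y| ≥ 1.
The first p characters of w are 0's, so xy (and hence y) consists only of 0's. Write y = 0^k, 1 ≤ k ≤ p.
Since 1 ≤ k ≤ p, k divides p!; set t = 1 + p!/k. Then xy^t z has p + (p!/k)·k = p + p! copies of 0. Now the 0-count is p+p! and (1-count)-2 = (p+p!+2)-2 = p+p!, so i+2 ≠ j fails. So xy^t z = 0^{p+p!} 1^{p+p!+2} ∉ L.
This contradicts the pumping lemma, so L is not regular.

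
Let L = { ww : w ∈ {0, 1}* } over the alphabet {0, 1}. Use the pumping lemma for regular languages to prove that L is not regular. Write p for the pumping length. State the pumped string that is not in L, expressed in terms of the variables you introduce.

Assume L is regular. Let p be the pumping length given by the pumping lemma.
Take w = 0^p 1^p 0^p 1^p = uu where u = 0^p1^p; then w ∈ L and |w| = 4p ≥ p.
Write w = xyz as guaranteed by the lemma, with |xy| ≤ p and |y| ≥ 1.
Because |xy| ≤ p and w begins with p copies of 0, we have y = 0^k with 1 ≤ k ≤ p.
Pump with i = 2: xy^2z = 0^{p+k} 1^p 0^p 1^p, of length 4p+k. Suppose this equals vv. The string starts with 0 and ends with 1, so v does too; thus the boundary between the two copies of v is a 1→0 transition. There is exactly one such transition, at position 2p+k, so |v| = 2p+k and |vv| = 4p+2k ≠ 4p+k since k ≥ 1. So xy^2z ∉ L.
This is a contradiction; hence L is not regular.

0^{p+k} 1^p 0^p 1^p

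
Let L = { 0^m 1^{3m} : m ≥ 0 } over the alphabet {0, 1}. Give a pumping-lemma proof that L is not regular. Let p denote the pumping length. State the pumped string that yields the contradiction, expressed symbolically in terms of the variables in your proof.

0^{p+k} 1^{3p}

Assume L is regular; let p be its pumping constant.
Choose w = 0^p 1^{3p}, which is in L with |w| = 4p ≥ p.
Write w = xyz as guaranteed by the lemma, with |xy| ≤ p and y is nonempty.
The first p characters of w are 0's, so xy (and hence y) consists only of 0's. Write y = 0^k, 1 ≤ k ≤ p.
Pump with i = 2: xy^2z = 0^{p+k} 1^{3p}. For this to lie in L we would need 3p = 3(p+k), which forces k = 0. But k ≥ 1, so xy^2z ∉ L.
This contradicts the pumping lemma, so L is not regular.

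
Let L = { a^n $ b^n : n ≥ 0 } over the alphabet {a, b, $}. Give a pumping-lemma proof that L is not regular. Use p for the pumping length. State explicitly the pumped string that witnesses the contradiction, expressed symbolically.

a^{p+k} $ b^p

Assume L is regular. Let p be the pumping length given by the pumping lemma.
Take w = a^p $ b^p ∈ L with |w| = 2p+1 ≥ p.
The pumping lemma gives a decomposition w = xyz where |xy| ≤ p and |y| > 0.
Because |xy| ≤ p and w begins with p copies of a, we have y = a^k with 1 ≤ k ≤ p.
Pump with i = 2: xy^2z = a^{p+k} $ b^p, which would require p+k = p. But k ≥ 1, so xy^2z ∉ L.
This contradicts the pumping lemma, so L is not regular.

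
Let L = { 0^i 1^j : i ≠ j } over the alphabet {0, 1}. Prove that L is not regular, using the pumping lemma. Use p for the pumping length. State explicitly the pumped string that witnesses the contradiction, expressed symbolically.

Assume L is regular; let p be its pumping constant.
Choose w = 0^p 1^{p+p!}. Since p ≠ p+p!, w ∈ L; and |w| ≥ p.
Write w = xyz as guaranteed by the lemma, with |xy| ≤ p and |y| > 0.
Since the first p symbols of w are all 0's and |xy| ≤ p, y lies entirely in the leading 0-block: y = 0^k for some k with 1 ≤ k ≤ p.
Since 1 ≤ k ≤ p, k divides p!; set t = 1 + p!/k. Then xy^t z has p + (p!/k)·k = p + p! copies of 0. Now the 0-count equals the 1-count, so i ≠ j fails. So xy^t z = 0^{p+p!} 1^{p+p!} ∉ L.
This is a contradiction; hence L is not regular.

0^{p+p!} 1^{p+p!}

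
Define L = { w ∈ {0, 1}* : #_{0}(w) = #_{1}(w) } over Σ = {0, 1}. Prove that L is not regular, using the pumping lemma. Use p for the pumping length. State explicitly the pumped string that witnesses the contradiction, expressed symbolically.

Toward a contradiction, assume L is regular with pumping length p.
Choose w = 0^p 1^p ∈ L with |w| = 2p ≥ p.
By the pumping lemma, w = xyz with |xy| ≤ p and |y| > 0.
Since the first p symbols of w are all 0's and |xy| ≤ p, y lies entirely in the leading 0-block: y = 0^k for some k with 1 ≤ k ≤ p.
Pump with i = 2: xy^2z = 0^{p+k} 1^p has p+k occurrences of 0 but only p of 1. Since k ≥ 1 the counts differ, so xy^2z ∉ L.
This is a contradiction; hence L is not regular.

0^{p+k} 1^p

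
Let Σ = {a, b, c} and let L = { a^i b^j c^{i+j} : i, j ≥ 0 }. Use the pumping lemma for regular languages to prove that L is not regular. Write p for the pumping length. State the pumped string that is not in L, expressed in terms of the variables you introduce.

Assume L is regular. Let p be the pumping length given by the pumping lemma.
Take w = a^p b^p c^{2p} ∈ L (with i=j=p, i+j=2p), |w| = 4p ≥ p.
Write w = xyz as guaranteed by the lemma, with |xy| ≤ p and |y| ≥ 1.
Since the first p symbols of w are all a's and |xy| ≤ p, y lies entirely in the leading a-block: y = a^k for some k with 1 ≤ k ≤ p.
Consider xy^2z = a^{p+k} b^p c^{2p}. Now the a- and b-counts sum to 2p+k, but the c-count is 2p ≠ 2p+k. So xy^2z ∉ L.
This contradicts the pumping lemma, so L is not regular.

a^{p+k} b^p c^{2p}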